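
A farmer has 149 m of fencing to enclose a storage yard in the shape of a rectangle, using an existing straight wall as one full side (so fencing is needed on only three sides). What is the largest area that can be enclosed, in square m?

Let the sides perpendicular to the wall have length x and the parallel side y, so 2x + y = 149 and the area is A = xy = x(149 − 2x).
A'(x) = 149 − 4x = 0 gives x = 149/4, and A''(x) = −4 < 0 confirms a maximum.
Then y = 149 − 2·149/4 = 149/2 and A = 22201/8.

22201/8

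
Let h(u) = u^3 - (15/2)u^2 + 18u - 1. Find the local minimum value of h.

h'(u) = 3u^2 - 15u + 18 = 0 at u = 2, 3.
Since h''(u) = 6u - 15, we get h''(2) = -3 < 0 ⇒ local maximum; h''(3) = 3 > 0 ⇒ local minimum.
The local minimum is h(3) = 25/2.

25/2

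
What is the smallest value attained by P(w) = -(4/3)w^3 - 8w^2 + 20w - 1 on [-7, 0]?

Differentiating, P'(w) = -4w^2 - 16w + 20; whose only zero in [-7, 0] is w = -5.
Evaluating at the critical points and endpoints: P(-7) = -227/3,  P(-5) = -403/3,  P(0) = -1.
Hence the absolute minimum is -403/3 at w = -5.

-403/3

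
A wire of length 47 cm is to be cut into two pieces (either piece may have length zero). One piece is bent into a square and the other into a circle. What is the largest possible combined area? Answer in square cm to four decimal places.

Let x be the length used for the square. Square side x/4; circle radius (47−x)/(2π).
A(x) = (x/4)² + π·((47−x)/(2π))² = x²/16 + (47−x)²/(4π) for 0 ≤ x ≤ 47. A'(x) = x/8 − (47−x)/(2π) = 0 gives x = 4·47/(π+4) ≈ 26.3247.
A'' > 0, so the interior critical point is a minimum; the maximum is at an endpoint. A(0) = 175.7866 and A(47) = 138.0625, so the largest area is 175.7866.

175.7866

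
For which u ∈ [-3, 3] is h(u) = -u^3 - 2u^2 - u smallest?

h'(u) = -3u^2 - 4u - 1, which vanishes at u = -1 and u = -1/3.
Evaluating at the critical points and endpoints: h(-3) = 12,  h(-1) = 0,  h(-1/3) = 4/27,  h(3) = -48.
The minimum over the interval is -48, attained at u = 3.

3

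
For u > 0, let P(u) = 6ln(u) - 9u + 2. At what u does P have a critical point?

2/3

P'(u) = 6/u − 9 = 0 gives u = 2/3.
P''(u) = -6/u², which is negative for u > 0, so this is a local maximum.
P(2/3) = 6·ln(2/3) - 6 + 2 ≈ -6.4328.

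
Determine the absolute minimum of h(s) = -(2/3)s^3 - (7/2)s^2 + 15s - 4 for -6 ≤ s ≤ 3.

h'(s) = -2s^2 - 7s + 15, which vanishes at s = -5 and s = 3/2.
Compare values at every candidate in [-6, 3]: h(-6) = -76,  h(-5) = -499/6,  h(3/2) = 67/8,  h(3) = -17/2.
So the minimum is h(-5) = -499/6.

-499/6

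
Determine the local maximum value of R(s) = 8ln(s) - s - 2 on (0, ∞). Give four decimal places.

6.6355

R'(s) = 8/s − 1 = 0 gives s = 8.
R''(s) = -8/s², which is negative for s > 0, so this is a local maximum.
R(8) = 8·ln(8) - 8 - 2 ≈ 6.6355.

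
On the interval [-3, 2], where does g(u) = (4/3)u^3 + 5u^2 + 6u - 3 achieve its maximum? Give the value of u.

2

Differentiating, g'(u) = 4u^2 + 10u + 6; which vanishes at u = -3/2 and u = -1.
Evaluating at the critical points and endpoints: g(-3) = -12, g(-3/2) = -21/4, g(-1) = -16/3, g(2) = 119/3.
So the maximum is g(2) = 119/3.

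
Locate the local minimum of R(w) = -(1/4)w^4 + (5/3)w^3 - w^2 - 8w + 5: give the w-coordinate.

2

R'(w) = -w^3 + 5w^2 - 2w - 8 = 0 at w = -1, 2, 4.
R''(w) = -3w^2 + 10w - 2. R''(-1) = -15 < 0 ⇒ local maximum; R''(2) = 6 > 0 ⇒ local minimum; R''(4) = -10 < 0 ⇒ local maximum.
So the local minimum value is R(2) = -17/3.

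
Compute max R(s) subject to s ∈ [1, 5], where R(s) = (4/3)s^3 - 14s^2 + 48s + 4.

Differentiating, R'(s) = 4s^2 - 28s + 48; which vanishes at s = 3 and s = 4.
Compare values at every candidate in [1, 5]: R(1) = 118/3; R(3) = 58; R(4) = 172/3; R(5) = 182/3.
Hence the absolute maximum is 182/3 at s = 5.

182/3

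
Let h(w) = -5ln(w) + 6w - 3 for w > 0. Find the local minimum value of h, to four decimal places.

2.9116

h'(w) = -5/w + 6 = 0 gives w = 5/6.
h''(w) = 5/w², which is positive for w > 0, so this is a local minimum.
h(5/6) = -5·ln(5/6) + 5 - 3 ≈ 2.9116.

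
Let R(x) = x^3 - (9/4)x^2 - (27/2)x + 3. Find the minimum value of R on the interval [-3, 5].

-123/4

Differentiating, R'(x) = 3x^2 - (9/2)x - 27/2; which vanishes at x = -3/2 and x = 3.
Candidates: R(-3) = -15/4,  R(-3/2) = 237/16,  R(3) = -123/4,  R(5) = 17/4.
So the minimum is R(3) = -123/4.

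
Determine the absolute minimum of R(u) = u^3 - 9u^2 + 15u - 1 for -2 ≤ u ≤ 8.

-75

The derivative is 3u^2 - 18u + 15, which vanishes at u = 1 and u = 5.
Compare values at every candidate in [-2, 8]: R(-2) = -75, R(1) = 6, R(5) = -26, R(8) = 55.
Hence the absolute minimum is -75 at u = -2.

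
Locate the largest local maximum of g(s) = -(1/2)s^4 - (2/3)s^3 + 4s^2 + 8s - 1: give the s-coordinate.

2

g'(s) = -2s^3 - 2s^2 + 8s + 8. Setting g'(s) = 0 gives s ∈ {-2, -1, 2}.
Since g''(s) = -6s^2 - 4s + 8, we get g''(-2) = -8 < 0 ⇒ local maximum; g''(-1) = 6 > 0 ⇒ local minimum; g''(2) = -24 < 0 ⇒ local maximum.
The largest local maximum is g(2) = 53/3.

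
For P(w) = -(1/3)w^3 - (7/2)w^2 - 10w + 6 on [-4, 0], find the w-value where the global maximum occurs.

-2

The derivative is -w^2 - 7w - 10, whose only zero in [-4, 0] is w = -2.
Candidates: P(-4) = 34/3; P(-2) = 44/3; P(0) = 6.
The maximum over the interval is 44/3, attained at w = -2.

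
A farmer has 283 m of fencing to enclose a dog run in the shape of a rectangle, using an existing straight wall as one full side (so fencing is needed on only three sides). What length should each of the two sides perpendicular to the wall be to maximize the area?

Let the sides perpendicular to the wall have length x and the parallel side y, so 2x + y = 283 and the area is A = xy = x(283 − 2x).
A'(x) = 283 − 4x = 0 gives x = 283/4, and A''(x) = −4 < 0 confirms a maximum.
Then y = 283 − 2·283/4 = 283/2 and A = 80089/8.

283/4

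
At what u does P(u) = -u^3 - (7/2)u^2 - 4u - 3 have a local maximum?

-1

P'(u) = -3u^2 - 7u - 4 = 0 at u = -4/3, -1.
Second-derivative test with P''(u) = -6u - 7: P''(-4/3) = 1 > 0 ⇒ local minimum; P''(-1) = -1 < 0 ⇒ local maximum.
The local maximum is P(-1) = -3/2.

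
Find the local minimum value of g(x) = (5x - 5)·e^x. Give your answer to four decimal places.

-5.0000

By the product rule, g'(x) = (5x)·e^x. Since e^x > 0, the only critical point is x = 0.
g''(0) has the same sign as 5 > 0, so this is a local minimum.
g(0) = (-5)·e^(0) ≈ -5.0000.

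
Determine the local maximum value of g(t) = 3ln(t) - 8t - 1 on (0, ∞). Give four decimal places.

-6.9425

g'(t) = 3/t − 8 = 0 gives t = 3/8.
g''(t) = -3/t², which is negative for t > 0, so this is a local maximum.
g(3/8) = 3·ln(3/8) - 3 - 1 ≈ -6.9425.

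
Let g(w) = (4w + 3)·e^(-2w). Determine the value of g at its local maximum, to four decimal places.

3.2974

Differentiating with the product rule gives g'(w) = (-8w - 2)·e^(-2w). Since e^(-2w) > 0, the only critical point is w = -1/4.
g''(-1/4) has the same sign as -8 < 0, so this is a local maximum.
g(-1/4) = (2)·e^(1/2) ≈ 3.2974.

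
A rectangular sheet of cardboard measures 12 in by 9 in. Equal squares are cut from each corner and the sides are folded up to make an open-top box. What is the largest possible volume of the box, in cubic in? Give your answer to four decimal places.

81.8722

With cut size x, the volume is V(x) = x(12 − 2x)(9 − 2x) for 0 < x < 4.5.
V'(x) = 12x^2 − 84x + 108. Setting V'(x) = 0 gives x ≈ 1.6972 (the root in (0, 4.5)).
V''(x) = 24x − 84 is negative there, so this is the maximum; V ≈ 81.8722.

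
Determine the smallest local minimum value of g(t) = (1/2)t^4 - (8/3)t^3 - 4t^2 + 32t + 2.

-146/3

g'(t) = 2t^3 - 8t^2 - 8t + 32 = 0 at t = -2, 2, 4.
g''(t) = 6t^2 - 16t - 8. g''(-2) = 48 > 0 ⇒ local minimum; g''(2) = -16 < 0 ⇒ local maximum; g''(4) = 24 > 0 ⇒ local minimum.
Thus g has its smallest local minimum at t = -2, with value -146/3.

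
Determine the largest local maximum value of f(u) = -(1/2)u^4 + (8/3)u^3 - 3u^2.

Critical points: f'(u) = -2u^3 + 8u^2 - 6u vanishes at u = 0, 1, 3.
f''(u) = -6u^2 + 16u - 6. f''(0) = -6 < 0 ⇒ local maximum; f''(1) = 4 > 0 ⇒ local minimum; f''(3) = -12 < 0 ⇒ local maximum.
So the largest local maximum value is f(3) = 9/2.

9/2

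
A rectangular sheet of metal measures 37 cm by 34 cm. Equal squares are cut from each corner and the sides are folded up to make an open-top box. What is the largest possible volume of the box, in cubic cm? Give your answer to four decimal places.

3300.6961

With cut size x, the volume is V(x) = x(37 − 2x)(34 − 2x) for 0 < x < 17.
V'(x) = 12x^2 − 284x + 1258. Setting V'(x) = 0 gives x ≈ 5.9008 (the root in (0, 17)).
V''(x) = 24x − 284 is negative there, so this is the maximum; V ≈ 3300.6961.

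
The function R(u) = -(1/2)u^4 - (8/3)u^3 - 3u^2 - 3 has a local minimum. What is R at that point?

-23/6

R'(u) = -2u^3 - 8u^2 - 6u = 0 at u = -3, -1, 0.
Since R''(u) = -6u^2 - 16u - 6, we get R''(-3) = -12 < 0 ⇒ local maximum; R''(-1) = 4 > 0 ⇒ local minimum; R''(0) = -6 < 0 ⇒ local maximum.
So the local minimum value is R(-1) = -23/6.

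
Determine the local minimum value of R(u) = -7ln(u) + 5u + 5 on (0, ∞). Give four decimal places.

R'(u) = -7/u + 5 = 0 gives u = 7/5.
R''(u) = 7/u², which is positive for u > 0, so this is a local minimum.
R(7/5) = -7·ln(7/5) + 7 + 5 ≈ 9.6447.

9.6447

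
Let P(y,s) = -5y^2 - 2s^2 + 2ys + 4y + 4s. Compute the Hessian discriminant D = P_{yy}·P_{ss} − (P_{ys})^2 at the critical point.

∂P/∂y = -10y + 2s + 4 = 0 and ∂P/∂s = 2y - 4s + 4 = 0, so (y, s) = (2/3, 4/3).
The Hessian has P_{yy} = -10, P_{ss} = -4, P_{ys} = 2, giving D = 36 > 0 with P_{yy} < 0, so the point is a local maximum.
D = (-10)·(-4) − (2)^2 = 36.

36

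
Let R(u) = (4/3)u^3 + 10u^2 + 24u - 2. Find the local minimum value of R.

-62/3

R'(u) = 4u^2 + 20u + 24. Setting R'(u) = 0 gives u ∈ {-3, -2}.
R''(u) = 8u + 20. R''(-3) = -4 < 0 ⇒ local maximum; R''(-2) = 4 > 0 ⇒ local minimum.
So the local minimum value is R(-2) = -62/3.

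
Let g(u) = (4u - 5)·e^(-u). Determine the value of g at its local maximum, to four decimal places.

0.4216

g'(u) = 4·e^(-u) + (4u - 5)·(-1)·e^(-u) = (-4u + 9)·e^(-u). Since e^(-u) > 0, the only critical point is u = 9/4.
g''(9/4) has the same sign as -4 < 0, so this is a local maximum.
g(9/4) = (4)·e^(-9/4) ≈ 0.4216.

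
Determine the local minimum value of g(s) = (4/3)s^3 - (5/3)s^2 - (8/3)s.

g'(s) = 4s^2 - (10/3)s - 8/3. Setting g'(s) = 0 gives s ∈ {-1/2, 4/3}.
Second-derivative test with g''(s) = 8s - 10/3: g''(-1/2) = -22/3 < 0 ⇒ local maximum; g''(4/3) = 22/3 > 0 ⇒ local minimum.
Thus g has its local minimum at s = 4/3, with value -272/81.

-272/81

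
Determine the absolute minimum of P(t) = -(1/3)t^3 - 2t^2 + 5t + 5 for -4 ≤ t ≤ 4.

-85/3

Differentiating, P'(t) = -t^2 - 4t + 5; whose only zero in [-4, 4] is t = 1.
Candidates: P(-4) = -77/3; P(1) = 23/3; P(4) = -85/3.
So the minimum is P(4) = -85/3.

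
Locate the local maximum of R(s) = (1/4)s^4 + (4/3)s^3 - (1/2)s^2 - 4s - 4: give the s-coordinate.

-1

R'(s) = s^3 + 4s^2 - s - 4 = 0 at s = -4, -1, 1.
Since R''(s) = 3s^2 + 8s - 1, we get R''(-4) = 15 > 0 ⇒ local minimum; R''(-1) = -6 < 0 ⇒ local maximum; R''(1) = 10 > 0 ⇒ local minimum.
Thus R has its local maximum at s = -1, with value -19/12.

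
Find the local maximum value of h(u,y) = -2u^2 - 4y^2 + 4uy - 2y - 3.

∂h/∂u = -4u + 4y = 0 and ∂h/∂y = 4u - 8y - 2 = 0, so (u, y) = (-1/2, -1/2).
The Hessian has h_{uu} = -4, h_{yy} = -8, h_{uy} = 4, giving D = 16 > 0 with h_{uu} < 0, so the point is a local maximum.
h(-1/2, -1/2) = -5/2.

-5/2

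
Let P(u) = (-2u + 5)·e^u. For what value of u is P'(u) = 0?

P'(u) = (-2)·e^u + (-2u + 5)·1·e^u = (-2u + 3)·e^u. Since e^u > 0, the only critical point is u = 3/2.
P''(3/2) has the same sign as -2 < 0, so this is a local maximum.
P(3/2) = (2)·e^(3/2) ≈ 8.9634.

3/2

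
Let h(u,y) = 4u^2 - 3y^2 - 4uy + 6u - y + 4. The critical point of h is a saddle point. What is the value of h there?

2

∂h/∂u = 8u - 4y + 6 = 0 and ∂h/∂y = -4u - 6y - 1 = 0, so (u, y) = (-5/8, 1/4).
The Hessian has h_{uu} = 8, h_{yy} = -6, h_{uy} = -4, giving D = -64 < 0, so the point is a saddle point.
h(-5/8, 1/4) = 2.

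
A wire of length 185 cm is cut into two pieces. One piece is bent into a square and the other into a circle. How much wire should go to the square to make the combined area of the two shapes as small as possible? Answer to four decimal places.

103.6183

Let x be the length used for the square. Square side x/4; circle radius (185−x)/(2π).
A(x) = (x/4)² + π·((185−x)/(2π))² = x²/16 + (185−x)²/(4π) for 0 ≤ x ≤ 185. A'(x) = x/8 − (185−x)/(2π) = 0 gives x = 4·185/(π+4) ≈ 103.6183.
A'' = 1/8 + 1/(2π) > 0, so this gives the minimum combined area; x ≈ 103.6183 cm to the square.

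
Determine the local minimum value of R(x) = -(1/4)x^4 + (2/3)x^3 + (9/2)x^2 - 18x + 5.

-35/3

R'(x) = -x^3 + 2x^2 + 9x - 18. Setting R'(x) = 0 gives x ∈ {-3, 2, 3}.
Since R''(x) = -3x^2 + 4x + 9, we get R''(-3) = -30 < 0 ⇒ local maximum; R''(2) = 5 > 0 ⇒ local minimum; R''(3) = -6 < 0 ⇒ local maximum.
So the local minimum value is R(2) = -35/3.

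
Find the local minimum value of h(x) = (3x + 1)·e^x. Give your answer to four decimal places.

-0.7908

By the product rule, h'(x) = (3x + 4)·e^x. Since e^x > 0, the only critical point is x = -4/3.
h''(-4/3) has the same sign as 3 > 0, so this is a local minimum.
h(-4/3) = (-3)·e^(-4/3) ≈ -0.7908.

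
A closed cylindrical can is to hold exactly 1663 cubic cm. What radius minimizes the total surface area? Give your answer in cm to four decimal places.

With radius r and height h, πr²h = 1663 so h = 1663/(πr²), and S(r) = 2πr² + 2πrh = 2πr² + 2·1663/r.
S'(r) = 4πr − 2·1663/r² = 0 ⇒ r³ = 1663/(2π), so r ≈ 6.4205 and h = 2r ≈ 12.8411.
S''(r) = 4π + 4·1663/r³ > 0, so this is the minimum; S ≈ 777.0388.

6.4205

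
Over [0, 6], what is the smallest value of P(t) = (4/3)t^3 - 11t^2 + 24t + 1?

1

Differentiating, P'(t) = 4t^2 - 22t + 24; which vanishes at t = 3/2 and t = 4.
Compare values at every candidate in [0, 6]: P(0) = 1, P(3/2) = 67/4, P(4) = 19/3, P(6) = 37.
Hence the absolute minimum is 1 at t = 0.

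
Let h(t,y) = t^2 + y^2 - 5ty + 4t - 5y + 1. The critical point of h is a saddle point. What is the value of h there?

∂h/∂t = 2t - 5y + 4 = 0 and ∂h/∂y = -5t + 2y - 5 = 0, so (t, y) = (-17/21, 10/21).
The Hessian has h_{tt} = 2, h_{yy} = 2, h_{ty} = -5, giving D = -21 < 0, so the point is a saddle point.
h(-17/21, 10/21) = -38/21.

-38/21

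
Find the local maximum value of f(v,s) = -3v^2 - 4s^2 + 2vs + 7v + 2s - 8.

∂f/∂v = -6v + 2s + 7 = 0 and ∂f/∂s = 2v - 8s + 2 = 0, so (v, s) = (15/11, 13/22).
The Hessian has f_{vv} = -6, f_{ss} = -8, f_{vs} = 2, giving D = 44 > 0 with f_{vv} < 0, so the point is a local maximum.
f(15/11, 13/22) = -29/11.

-29/11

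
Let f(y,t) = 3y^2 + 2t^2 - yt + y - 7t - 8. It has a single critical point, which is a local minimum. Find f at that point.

∂f/∂y = 6y - t + 1 = 0 and ∂f/∂t = -y + 4t - 7 = 0, so (y, t) = (3/23, 41/23).
The Hessian has f_{yy} = 6, f_{tt} = 4, f_{yt} = -1, giving D = 23 > 0 with f_{yy} > 0, so the point is a local minimum.
f(3/23, 41/23) = -326/23.

-326/23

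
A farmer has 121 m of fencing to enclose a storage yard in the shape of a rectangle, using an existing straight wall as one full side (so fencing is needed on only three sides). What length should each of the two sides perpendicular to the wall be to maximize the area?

121/4

Let the sides perpendicular to the wall have length x and the parallel side y, so 2x + y = 121 and the area is A = xy = x(121 − 2x).
A'(x) = 121 − 4x = 0 gives x = 121/4, and A''(x) = −4 < 0 confirms a maximum.
Then y = 121 − 2·121/4 = 121/2 and A = 14641/8.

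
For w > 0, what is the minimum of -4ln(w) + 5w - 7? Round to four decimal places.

-2.1074

g'(w) = -4/w + 5 = 0 gives w = 4/5.
g''(w) = 4/w², which is positive for w > 0, so this is a local minimum.
g(4/5) = -4·ln(4/5) + 4 - 7 ≈ -2.1074.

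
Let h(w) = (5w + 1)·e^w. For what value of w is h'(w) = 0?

h'(w) = 5·e^w + (5w + 1)·1·e^w = (5w + 6)·e^w. Since e^w > 0, the only critical point is w = -6/5.
h''(-6/5) has the same sign as 5 > 0, so this is a local minimum.
h(-6/5) = (-5)·e^(-6/5) ≈ -1.5060.

-6/5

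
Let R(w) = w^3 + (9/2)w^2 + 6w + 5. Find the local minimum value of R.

R'(w) = 3w^2 + 9w + 6. Setting R'(w) = 0 gives w ∈ {-2, -1}.
Since R''(w) = 6w + 9, we get R''(-2) = -3 < 0 ⇒ local maximum; R''(-1) = 3 > 0 ⇒ local minimum.
So the local minimum value is R(-1) = 5/2.

5/2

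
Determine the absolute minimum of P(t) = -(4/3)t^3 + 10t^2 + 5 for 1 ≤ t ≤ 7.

P'(t) = -4t^2 + 20t, whose only zero in [1, 7] is t = 5.
Compare values at every candidate in [1, 7]: P(1) = 41/3; P(5) = 265/3; P(7) = 113/3.
Hence the absolute minimum is 41/3 at t = 1.

41/3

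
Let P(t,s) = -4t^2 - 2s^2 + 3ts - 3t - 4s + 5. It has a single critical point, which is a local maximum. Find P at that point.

∂P/∂t = -8t + 3s - 3 = 0 and ∂P/∂s = 3t - 4s - 4 = 0, so (t, s) = (-24/23, -41/23).
The Hessian has P_{tt} = -8, P_{ss} = -4, P_{ts} = 3, giving D = 23 > 0 with P_{tt} < 0, so the point is a local maximum.
P(-24/23, -41/23) = 233/23.

233/23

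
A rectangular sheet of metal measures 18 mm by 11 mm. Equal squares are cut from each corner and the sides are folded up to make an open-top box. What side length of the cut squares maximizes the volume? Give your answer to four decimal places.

With cut size x, the volume is V(x) = x(18 − 2x)(11 − 2x) for 0 < x < 5.5.
V'(x) = 12x^2 − 116x + 198. Setting V'(x) = 0 gives x ≈ 2.2140 (the root in (0, 5.5)).
V''(x) = 24x − 116 is negative there, so this is the maximum; V ≈ 197.4781.

2.2140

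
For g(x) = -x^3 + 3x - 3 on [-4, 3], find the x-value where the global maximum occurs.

-4

Differentiating, g'(x) = -3x^2 + 3; which vanishes at x = -1 and x = 1.
Compare values at every candidate in [-4, 3]: g(-4) = 49,  g(-1) = -5,  g(1) = -1,  g(3) = -21.
So the maximum is g(-4) = 49.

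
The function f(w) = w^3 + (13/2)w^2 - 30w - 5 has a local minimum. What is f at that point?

Critical points: f'(w) = 3w^2 + 13w - 30 vanishes at w = -6, 5/3.
Second-derivative test with f''(w) = 6w + 13: f''(-6) = -23 < 0 ⇒ local maximum; f''(5/3) = 23 > 0 ⇒ local minimum.
The local minimum is f(5/3) = -1745/54.

-1745/54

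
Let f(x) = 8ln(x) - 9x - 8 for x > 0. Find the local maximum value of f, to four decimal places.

f'(x) = 8/x − 9 = 0 gives x = 8/9.
f''(x) = -8/x², which is negative for x > 0, so this is a local maximum.
f(8/9) = 8·ln(8/9) - 8 - 8 ≈ -16.9423.

-16.9423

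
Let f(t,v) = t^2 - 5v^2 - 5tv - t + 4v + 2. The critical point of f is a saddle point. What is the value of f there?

∂f/∂t = 2t - 5v - 1 = 0 and ∂f/∂v = -5t - 10v + 4 = 0, so (t, v) = (2/3, 1/15).
The Hessian has f_{tt} = 2, f_{vv} = -10, f_{tv} = -5, giving D = -45 < 0, so the point is a saddle point.
f(2/3, 1/15) = 9/5.

9/5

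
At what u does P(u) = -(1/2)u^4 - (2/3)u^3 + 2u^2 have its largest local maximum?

Critical points: P'(u) = -2u^3 - 2u^2 + 4u vanishes at u = -2, 0, 1.
Second-derivative test with P''(u) = -6u^2 - 4u + 4: P''(-2) = -12 < 0 ⇒ local maximum; P''(0) = 4 > 0 ⇒ local minimum; P''(1) = -6 < 0 ⇒ local maximum.
The largest local maximum is P(-2) = 16/3.

-2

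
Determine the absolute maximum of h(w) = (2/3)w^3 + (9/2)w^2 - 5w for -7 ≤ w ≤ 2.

325/6

The derivative is 2w^2 + 9w - 5, which vanishes at w = -5 and w = 1/2.
Candidates: h(-7) = 161/6,  h(-5) = 325/6,  h(1/2) = -31/24,  h(2) = 40/3.
The maximum over the interval is 325/6, attained at w = -5.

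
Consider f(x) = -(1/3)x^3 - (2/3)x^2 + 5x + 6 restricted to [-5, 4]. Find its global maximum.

886/81

f'(x) = -x^2 - (4/3)x + 5, which vanishes at x = -3 and x = 5/3.
Candidates: f(-5) = 6; f(-3) = -6; f(5/3) = 886/81; f(4) = -6.
So the maximum is f(5/3) = 886/81.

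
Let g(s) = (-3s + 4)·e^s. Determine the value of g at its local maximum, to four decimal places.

By the product rule, g'(s) = (-3s + 1)·e^s. Since e^s > 0, the only critical point is s = 1/3.
g''(1/3) has the same sign as -3 < 0, so this is a local maximum.
g(1/3) = (3)·e^(1/3) ≈ 4.1868.

4.1868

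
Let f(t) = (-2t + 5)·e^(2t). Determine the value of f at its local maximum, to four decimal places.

Differentiating with the product rule gives f'(t) = (-4t + 8)·e^(2t). Since e^(2t) > 0, the only critical point is t = 2.
f''(2) has the same sign as -4 < 0, so this is a local maximum.
f(2) = (1)·e^(4) ≈ 54.5982.

54.5982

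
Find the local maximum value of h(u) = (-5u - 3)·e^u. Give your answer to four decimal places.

1.0095

By the product rule, h'(u) = (-5u - 8)·e^u. Since e^u > 0, the only critical point is u = -8/5.
h''(-8/5) has the same sign as -5 < 0, so this is a local maximum.
h(-8/5) = (5)·e^(-8/5) ≈ 1.0095.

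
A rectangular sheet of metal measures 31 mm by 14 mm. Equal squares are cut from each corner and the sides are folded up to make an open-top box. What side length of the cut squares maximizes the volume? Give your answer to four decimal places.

3.0186

With cut size x, the volume is V(x) = x(31 − 2x)(14 − 2x) for 0 < x < 7.
V'(x) = 12x^2 − 180x + 434. Setting V'(x) = 0 gives x ≈ 3.0186 (the root in (0, 7)).
V''(x) = 24x − 180 is negative there, so this is the maximum; V ≈ 600.0185.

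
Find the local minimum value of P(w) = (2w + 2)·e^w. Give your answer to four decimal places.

-0.2707

P'(w) = 2·e^w + (2w + 2)·1·e^w = (2w + 4)·e^w. Since e^w > 0, the only critical point is w = -2.
P''(-2) has the same sign as 2 > 0, so this is a local minimum.
P(-2) = (-2)·e^(-2) ≈ -0.2707.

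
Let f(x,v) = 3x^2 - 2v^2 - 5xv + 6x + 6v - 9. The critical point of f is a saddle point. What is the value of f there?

∂f/∂x = 6x - 5v + 6 = 0 and ∂f/∂v = -5x - 4v + 6 = 0, so (x, v) = (6/49, 66/49).
The Hessian has f_{xx} = 6, f_{vv} = -4, f_{xv} = -5, giving D = -49 < 0, so the point is a saddle point.
f(6/49, 66/49) = -225/49.

-225/49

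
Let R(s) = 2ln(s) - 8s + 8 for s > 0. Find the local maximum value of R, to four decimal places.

R'(s) = 2/s − 8 = 0 gives s = 1/4.
R''(s) = -2/s², which is negative for s > 0, so this is a local maximum.
R(1/4) = 2·ln(1/4) - 2 + 8 ≈ 3.2274.

3.2274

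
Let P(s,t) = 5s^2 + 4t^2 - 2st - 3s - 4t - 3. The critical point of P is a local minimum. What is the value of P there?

-92/19

∂P/∂s = 10s - 2t - 3 = 0 and ∂P/∂t = -2s + 8t - 4 = 0, so (s, t) = (8/19, 23/38).
The Hessian has P_{ss} = 10, P_{tt} = 8, P_{st} = -2, giving D = 76 > 0 with P_{ss} > 0, so the point is a local minimum.
P(8/19, 23/38) = -92/19.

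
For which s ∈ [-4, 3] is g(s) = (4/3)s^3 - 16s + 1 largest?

-2

The derivative is 4s^2 - 16, which vanishes at s = -2 and s = 2.
Evaluating at the critical points and endpoints: g(-4) = -61/3,  g(-2) = 67/3,  g(2) = -61/3,  g(3) = -11.
The maximum over the interval is 67/3, attained at s = -2.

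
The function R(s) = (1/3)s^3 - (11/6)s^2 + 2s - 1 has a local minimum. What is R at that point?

-5/2

R'(s) = s^2 - (11/3)s + 2 = 0 at s = 2/3, 3.
Since R''(s) = 2s - 11/3, we get R''(2/3) = -7/3 < 0 ⇒ local maximum; R''(3) = 7/3 > 0 ⇒ local minimum.
Thus R has its local minimum at s = 3, with value -5/2.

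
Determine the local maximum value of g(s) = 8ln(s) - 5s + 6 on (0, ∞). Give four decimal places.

g'(s) = 8/s − 5 = 0 gives s = 8/5.
g''(s) = -8/s², which is negative for s > 0, so this is a local maximum.
g(8/5) = 8·ln(8/5) - 8 + 6 ≈ 1.7600.

1.7600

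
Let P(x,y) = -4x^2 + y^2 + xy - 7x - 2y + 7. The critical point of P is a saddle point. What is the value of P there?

138/17

∂P/∂x = -8x + y - 7 = 0 and ∂P/∂y = x + 2y - 2 = 0, so (x, y) = (-12/17, 23/17).
The Hessian has P_{xx} = -8, P_{yy} = 2, P_{xy} = 1, giving D = -17 < 0, so the point is a saddle point.
P(-12/17, 23/17) = 138/17.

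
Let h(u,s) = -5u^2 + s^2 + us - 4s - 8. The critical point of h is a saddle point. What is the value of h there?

-248/21

∂h/∂u = -10u + s = 0 and ∂h/∂s = u + 2s - 4 = 0, so (u, s) = (4/21, 40/21).
The Hessian has h_{uu} = -10, h_{ss} = 2, h_{us} = 1, giving D = -21 < 0, so the point is a saddle point.
h(4/21, 40/21) = -248/21.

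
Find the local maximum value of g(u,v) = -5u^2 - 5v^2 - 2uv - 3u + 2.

∂g/∂u = -10u - 2v - 3 = 0 and ∂g/∂v = -2u - 10v = 0, so (u, v) = (-5/16, 1/16).
The Hessian has g_{uu} = -10, g_{vv} = -10, g_{uv} = -2, giving D = 96 > 0 with g_{uu} < 0, so the point is a local maximum.
g(-5/16, 1/16) = 79/32.

79/32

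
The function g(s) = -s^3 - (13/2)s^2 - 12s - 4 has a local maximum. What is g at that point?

76/27

Critical points: g'(s) = -3s^2 - 13s - 12 vanishes at s = -3, -4/3.
g''(s) = -6s - 13. g''(-3) = 5 > 0 ⇒ local minimum; g''(-4/3) = -5 < 0 ⇒ local maximum.
Thus g has its local maximum at s = -4/3, with value 76/27.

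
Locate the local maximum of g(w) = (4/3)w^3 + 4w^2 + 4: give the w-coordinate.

-2

g'(w) = 4w^2 + 8w. Setting g'(w) = 0 gives w ∈ {-2, 0}.
Since g''(w) = 8w + 8, we get g''(-2) = -8 < 0 ⇒ local maximum; g''(0) = 8 > 0 ⇒ local minimum.
Thus g has its local maximum at w = -2, with value 28/3.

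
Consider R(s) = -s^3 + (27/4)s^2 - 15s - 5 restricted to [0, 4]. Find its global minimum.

-21

The derivative is -3s^2 + (27/2)s - 15, which vanishes at s = 2 and s = 5/2.
Candidates: R(0) = -5; R(2) = -16; R(5/2) = -255/16; R(4) = -21.
So the minimum is R(4) = -21.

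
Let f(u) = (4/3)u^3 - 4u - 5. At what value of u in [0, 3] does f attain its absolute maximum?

f'(u) = 4u^2 - 4, whose only zero in [0, 3] is u = 1.
Evaluating at the critical points and endpoints: f(0) = -5, f(1) = -23/3, f(3) = 19.
So the maximum is f(3) = 19.

3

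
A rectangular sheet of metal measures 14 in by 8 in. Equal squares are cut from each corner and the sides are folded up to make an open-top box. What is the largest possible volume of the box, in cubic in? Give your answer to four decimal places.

With cut size x, the volume is V(x) = x(14 − 2x)(8 − 2x) for 0 < x < 4.
V'(x) = 12x^2 − 88x + 112. Setting V'(x) = 0 gives x ≈ 1.6391 (the root in (0, 4)).
V''(x) = 24x − 88 is negative there, so this is the maximum; V ≈ 82.9814.

82.9814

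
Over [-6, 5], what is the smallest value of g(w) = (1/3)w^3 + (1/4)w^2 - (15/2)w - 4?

-22

g'(w) = w^2 + (1/2)w - 15/2, which vanishes at w = -3 and w = 5/2.
Evaluating at the critical points and endpoints: g(-6) = -22,  g(-3) = 47/4,  g(5/2) = -767/48,  g(5) = 77/12.
So the minimum is g(-6) = -22.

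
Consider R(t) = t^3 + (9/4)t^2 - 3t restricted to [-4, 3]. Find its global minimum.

-16

The derivative is 3t^2 + (9/2)t - 3, which vanishes at t = -2 and t = 1/2.
Evaluating at the critical points and endpoints: R(-4) = -16, R(-2) = 7, R(1/2) = -13/16, R(3) = 153/4.
The minimum over the interval is -16, attained at t = -4.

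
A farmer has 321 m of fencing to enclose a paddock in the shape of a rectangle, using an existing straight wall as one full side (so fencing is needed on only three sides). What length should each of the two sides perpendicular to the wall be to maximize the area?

321/4

Let the sides perpendicular to the wall have length x and the parallel side y, so 2x + y = 321 and the area is A = xy = x(321 − 2x).
A'(x) = 321 − 4x = 0 gives x = 321/4, and A''(x) = −4 < 0 confirms a maximum.
Then y = 321 − 2·321/4 = 321/2 and A = 103041/8.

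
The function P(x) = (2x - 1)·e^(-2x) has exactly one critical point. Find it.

1

P'(x) = 2·e^(-2x) + (2x - 1)·(-2)·e^(-2x) = (-4x + 4)·e^(-2x). Since e^(-2x) > 0, the only critical point is x = 1.
P''(1) has the same sign as -4 < 0, so this is a local maximum.
P(1) = (1)·e^(-2) ≈ 0.1353.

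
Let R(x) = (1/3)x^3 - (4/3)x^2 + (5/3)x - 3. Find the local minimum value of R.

-193/81

R'(x) = x^2 - (8/3)x + 5/3 = 0 at x = 1, 5/3.
R''(x) = 2x - 8/3. R''(1) = -2/3 < 0 ⇒ local maximum; R''(5/3) = 2/3 > 0 ⇒ local minimum.
The local minimum is R(5/3) = -193/81.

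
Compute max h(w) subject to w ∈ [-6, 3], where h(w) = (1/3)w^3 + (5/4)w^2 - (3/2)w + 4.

Differentiating, h'(w) = w^2 + (5/2)w - 3/2; which vanishes at w = -3 and w = 1/2.
Evaluating at the critical points and endpoints: h(-6) = -14, h(-3) = 43/4, h(1/2) = 173/48, h(3) = 79/4.
Hence the absolute maximum is 79/4 at w = 3.

79/4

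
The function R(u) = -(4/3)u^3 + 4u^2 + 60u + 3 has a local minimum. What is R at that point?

-105

Critical points: R'(u) = -4u^2 + 8u + 60 vanishes at u = -3, 5.
Second-derivative test with R''(u) = -8u + 8: R''(-3) = 32 > 0 ⇒ local minimum; R''(5) = -32 < 0 ⇒ local maximum.
So the local minimum value is R(-3) = -105.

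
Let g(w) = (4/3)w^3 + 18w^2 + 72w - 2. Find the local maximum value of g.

-74

g'(w) = 4w^2 + 36w + 72. Setting g'(w) = 0 gives w ∈ {-6, -3}.
Since g''(w) = 8w + 36, we get g''(-6) = -12 < 0 ⇒ local maximum; g''(-3) = 12 > 0 ⇒ local minimum.
So the local maximum value is g(-6) = -74.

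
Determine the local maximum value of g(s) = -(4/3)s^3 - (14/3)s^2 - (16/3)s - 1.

Critical points: g'(s) = -4s^2 - (28/3)s - 16/3 vanishes at s = -4/3, -1.
g''(s) = -8s - 28/3. g''(-4/3) = 4/3 > 0 ⇒ local minimum; g''(-1) = -4/3 < 0 ⇒ local maximum.
Thus g has its local maximum at s = -1, with value 1.

1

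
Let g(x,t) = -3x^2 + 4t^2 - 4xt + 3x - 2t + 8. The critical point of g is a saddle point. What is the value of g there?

8

∂g/∂x = -6x - 4t + 3 = 0 and ∂g/∂t = -4x + 8t - 2 = 0, so (x, t) = (1/4, 3/8).
The Hessian has g_{xx} = -6, g_{tt} = 8, g_{xt} = -4, giving D = -64 < 0, so the point is a saddle point.
g(1/4, 3/8) = 8.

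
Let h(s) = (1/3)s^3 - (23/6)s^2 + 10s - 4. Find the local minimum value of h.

h'(s) = s^2 - (23/3)s + 10 = 0 at s = 5/3, 6.
Second-derivative test with h''(s) = 2s - 23/3: h''(5/3) = -13/3 < 0 ⇒ local maximum; h''(6) = 13/3 > 0 ⇒ local minimum.
The local minimum is h(6) = -10.

-10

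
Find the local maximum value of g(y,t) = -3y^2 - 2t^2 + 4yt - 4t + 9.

∂g/∂y = -6y + 4t = 0 and ∂g/∂t = 4y - 4t - 4 = 0, so (y, t) = (-2, -3).
The Hessian has g_{yy} = -6, g_{tt} = -4, g_{yt} = 4, giving D = 8 > 0 with g_{yy} < 0, so the point is a local maximum.
g(-2, -3) = 15.

15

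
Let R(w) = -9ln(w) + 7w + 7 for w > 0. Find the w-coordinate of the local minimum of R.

R'(w) = -9/w + 7 = 0 gives w = 9/7.
R''(w) = 9/w², which is positive for w > 0, so this is a local minimum.
R(9/7) = -9·ln(9/7) + 9 + 7 ≈ 13.7382.

9/7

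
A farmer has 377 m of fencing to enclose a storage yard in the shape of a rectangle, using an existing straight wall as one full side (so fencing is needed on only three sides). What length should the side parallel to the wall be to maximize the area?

377/2

Let the sides perpendicular to the wall have length x and the parallel side y, so 2x + y = 377 and the area is A = xy = x(377 − 2x).
A'(x) = 377 − 4x = 0 gives x = 377/4, and A''(x) = −4 < 0 confirms a maximum.
Then y = 377 − 2·377/4 = 377/2 and A = 142129/8.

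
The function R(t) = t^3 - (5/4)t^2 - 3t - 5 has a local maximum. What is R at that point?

-104/27

R'(t) = 3t^2 - (5/2)t - 3 = 0 at t = -2/3, 3/2.
R''(t) = 6t - 5/2. R''(-2/3) = -13/2 < 0 ⇒ local maximum; R''(3/2) = 13/2 > 0 ⇒ local minimum.
The local maximum is R(-2/3) = -104/27.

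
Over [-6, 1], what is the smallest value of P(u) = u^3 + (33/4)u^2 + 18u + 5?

P'(u) = 3u^2 + (33/2)u + 18, which vanishes at u = -4 and u = -3/2.
Compare values at every candidate in [-6, 1]: P(-6) = -22; P(-4) = 1; P(-3/2) = -109/16; P(1) = 129/4.
The minimum over the interval is -22, attained at u = -6.

-22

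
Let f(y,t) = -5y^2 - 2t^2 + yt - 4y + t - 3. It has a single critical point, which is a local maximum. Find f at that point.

∂f/∂y = -10y + t - 4 = 0 and ∂f/∂t = y - 4t + 1 = 0, so (y, t) = (-5/13, 2/13).
The Hessian has f_{yy} = -10, f_{tt} = -4, f_{yt} = 1, giving D = 39 > 0 with f_{yy} < 0, so the point is a local maximum.
f(-5/13, 2/13) = -28/13.

-28/13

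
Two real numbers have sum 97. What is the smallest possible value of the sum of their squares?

9409/2

With a + b = 97, a^2 + b^2 = a^2 + (97 − a)^2.
The derivative 2a − 2(97 − a) = 4a − 194 vanishes at a = 97/2; second derivative 4 > 0, a minimum.
The minimum is 2·(97/2)^2 = 9409/2.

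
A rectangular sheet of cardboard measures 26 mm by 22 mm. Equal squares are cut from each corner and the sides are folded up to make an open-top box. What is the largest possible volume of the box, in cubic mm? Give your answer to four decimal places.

With cut size x, the volume is V(x) = x(26 − 2x)(22 − 2x) for 0 < x < 11.
V'(x) = 12x^2 − 192x + 572. Setting V'(x) = 0 gives x ≈ 3.9585 (the root in (0, 11)).
V''(x) = 24x − 192 is negative there, so this is the maximum; V ≈ 1008.0830.

1008.0830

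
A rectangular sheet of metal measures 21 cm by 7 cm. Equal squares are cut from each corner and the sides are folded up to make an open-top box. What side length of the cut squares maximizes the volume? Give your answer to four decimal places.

1.5800

With cut size x, the volume is V(x) = x(21 − 2x)(7 − 2x) for 0 < x < 3.5.
V'(x) = 12x^2 − 112x + 147. Setting V'(x) = 0 gives x ≈ 1.5800 (the root in (0, 3.5)).
V''(x) = 24x − 112 is negative there, so this is the maximum; V ≈ 108.2388.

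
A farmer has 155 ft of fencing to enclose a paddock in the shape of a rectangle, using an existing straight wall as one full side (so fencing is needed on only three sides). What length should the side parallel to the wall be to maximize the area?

Let the sides perpendicular to the wall have length x and the parallel side y, so 2x + y = 155 and the area is A = xy = x(155 − 2x).
A'(x) = 155 − 4x = 0 gives x = 155/4, and A''(x) = −4 < 0 confirms a maximum.
Then y = 155 − 2·155/4 = 155/2 and A = 24025/8.

155/2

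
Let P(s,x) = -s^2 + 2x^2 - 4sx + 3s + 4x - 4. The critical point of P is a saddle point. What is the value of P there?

∂P/∂s = -2s - 4x + 3 = 0 and ∂P/∂x = -4s + 4x + 4 = 0, so (s, x) = (7/6, 1/6).
The Hessian has P_{ss} = -2, P_{xx} = 4, P_{sx} = -4, giving D = -24 < 0, so the point is a saddle point.
P(7/6, 1/6) = -23/12.

-23/12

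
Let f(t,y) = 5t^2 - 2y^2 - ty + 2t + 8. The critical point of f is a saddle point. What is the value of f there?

320/41

∂f/∂t = 10t - y + 2 = 0 and ∂f/∂y = -t - 4y = 0, so (t, y) = (-8/41, 2/41).
The Hessian has f_{tt} = 10, f_{yy} = -4, f_{ty} = -1, giving D = -41 < 0, so the point is a saddle point.
f(-8/41, 2/41) = 320/41.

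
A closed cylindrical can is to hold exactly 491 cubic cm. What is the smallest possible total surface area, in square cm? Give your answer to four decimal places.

344.5367

With radius r and height h, πr²h = 491 so h = 491/(πr²), and S(r) = 2πr² + 2πrh = 2πr² + 2·491/r.
S'(r) = 4πr − 2·491/r² = 0 ⇒ r³ = 491/(2π), so r ≈ 4.2753 and h = 2r ≈ 8.5506.
S''(r) = 4π + 4·491/r³ > 0, so this is the minimum; S ≈ 344.5367.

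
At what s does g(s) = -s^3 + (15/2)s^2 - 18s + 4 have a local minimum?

2

g'(s) = -3s^2 + 15s - 18 = 0 at s = 2, 3.
g''(s) = -6s + 15. g''(2) = 3 > 0 ⇒ local minimum; g''(3) = -3 < 0 ⇒ local maximum.
The local minimum is g(2) = -10.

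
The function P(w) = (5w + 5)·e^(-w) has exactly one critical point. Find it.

0

P'(w) = 5·e^(-w) + (5w + 5)·(-1)·e^(-w) = (-5w)·e^(-w). Since e^(-w) > 0, the only critical point is w = 0.
P''(0) has the same sign as -5 < 0, so this is a local maximum.
P(0) = (5)·e^(0) ≈ 5.0000.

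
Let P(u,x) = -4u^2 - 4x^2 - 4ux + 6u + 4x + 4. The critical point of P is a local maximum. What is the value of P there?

19/3

∂P/∂u = -8u - 4x + 6 = 0 and ∂P/∂x = -4u - 8x + 4 = 0, so (u, x) = (2/3, 1/6).
The Hessian has P_{uu} = -8, P_{xx} = -8, P_{ux} = -4, giving D = 48 > 0 with P_{uu} < 0, so the point is a local maximum.
P(2/3, 1/6) = 19/3.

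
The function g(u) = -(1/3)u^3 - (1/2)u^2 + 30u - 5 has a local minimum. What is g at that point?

-131

Critical points: g'(u) = -u^2 - u + 30 vanishes at u = -6, 5.
Second-derivative test with g''(u) = -2u - 1: g''(-6) = 11 > 0 ⇒ local minimum; g''(5) = -11 < 0 ⇒ local maximum.
Thus g has its local minimum at u = -6, with value -131.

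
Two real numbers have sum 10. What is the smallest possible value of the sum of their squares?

With a + b = 10, a^2 + b^2 = a^2 + (10 − a)^2.
The derivative 2a − 2(10 − a) = 4a − 20 vanishes at a = 5; second derivative 4 > 0, a minimum.
The minimum is 2·(5)^2 = 50.

50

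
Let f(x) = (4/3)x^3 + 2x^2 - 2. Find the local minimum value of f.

-2

Critical points: f'(x) = 4x^2 + 4x vanishes at x = -1, 0.
Since f''(x) = 8x + 4, we get f''(-1) = -4 < 0 ⇒ local maximum; f''(0) = 4 > 0 ⇒ local minimum.
So the local minimum value is f(0) = -2.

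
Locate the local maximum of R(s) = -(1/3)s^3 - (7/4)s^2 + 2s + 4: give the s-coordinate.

Critical points: R'(s) = -s^2 - (7/2)s + 2 vanishes at s = -4, 1/2.
R''(s) = -2s - 7/2. R''(-4) = 9/2 > 0 ⇒ local minimum; R''(1/2) = -9/2 < 0 ⇒ local maximum.
So the local maximum value is R(1/2) = 217/48.

1/2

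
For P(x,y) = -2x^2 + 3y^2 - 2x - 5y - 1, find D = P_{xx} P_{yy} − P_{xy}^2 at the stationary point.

-24

∂P/∂x = -4x - 2 = 0 and ∂P/∂y = 6y - 5 = 0, so (x, y) = (-1/2, 5/6).
The Hessian has P_{xx} = -4, P_{yy} = 6, P_{xy} = 0, giving D = -24 < 0, so the point is a saddle point.
D = (-4)·(6) − (0)^2 = -24.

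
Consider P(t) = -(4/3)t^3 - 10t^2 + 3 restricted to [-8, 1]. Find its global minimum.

-241/3

Differentiating, P'(t) = -4t^2 - 20t; which vanishes at t = -5 and t = 0.
Candidates: P(-8) = 137/3, P(-5) = -241/3, P(0) = 3, P(1) = -25/3.
Hence the absolute minimum is -241/3 at t = -5.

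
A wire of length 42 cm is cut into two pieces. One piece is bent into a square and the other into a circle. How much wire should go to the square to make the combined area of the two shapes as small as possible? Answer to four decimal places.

23.5242

Let x be the length used for the square. Square side x/4; circle radius (42−x)/(2π).
A(x) = (x/4)² + π·((42−x)/(2π))² = x²/16 + (42−x)²/(4π) for 0 ≤ x ≤ 42. A'(x) = x/8 − (42−x)/(2π) = 0 gives x = 4·42/(π+4) ≈ 23.5242.
A'' = 1/8 + 1/(2π) > 0, so this gives the minimum combined area; x ≈ 23.5242 cm to the square.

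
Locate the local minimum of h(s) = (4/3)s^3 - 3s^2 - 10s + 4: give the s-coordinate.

5/2

h'(s) = 4s^2 - 6s - 10 = 0 at s = -1, 5/2.
Since h''(s) = 8s - 6, we get h''(-1) = -14 < 0 ⇒ local maximum; h''(5/2) = 14 > 0 ⇒ local minimum.
The local minimum is h(5/2) = -227/12.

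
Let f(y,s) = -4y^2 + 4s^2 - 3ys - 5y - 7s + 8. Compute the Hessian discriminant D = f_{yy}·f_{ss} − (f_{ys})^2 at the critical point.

∂f/∂y = -8y - 3s - 5 = 0 and ∂f/∂s = -3y + 8s - 7 = 0, so (y, s) = (-61/73, 41/73).
The Hessian has f_{yy} = -8, f_{ss} = 8, f_{ys} = -3, giving D = -73 < 0, so the point is a saddle point.
D = (-8)·(8) − (-3)^2 = -73.

-73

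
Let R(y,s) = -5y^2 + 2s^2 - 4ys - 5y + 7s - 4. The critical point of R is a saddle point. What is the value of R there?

∂R/∂y = -10y - 4s - 5 = 0 and ∂R/∂s = -4y + 4s + 7 = 0, so (y, s) = (1/7, -45/28).
The Hessian has R_{yy} = -10, R_{ss} = 4, R_{ys} = -4, giving D = -56 < 0, so the point is a saddle point.
R(1/7, -45/28) = -559/56.

-559/56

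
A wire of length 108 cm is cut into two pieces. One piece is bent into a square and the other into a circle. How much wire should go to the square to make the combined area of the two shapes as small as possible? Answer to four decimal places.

Let x be the length used for the square. Square side x/4; circle radius (108−x)/(2π).
A(x) = (x/4)² + π·((108−x)/(2π))² = x²/16 + (108−x)²/(4π) for 0 ≤ x ≤ 108. A'(x) = x/8 − (108−x)/(2π) = 0 gives x = 4·108/(π+4) ≈ 60.4907.
A'' = 1/8 + 1/(2π) > 0, so this gives the minimum combined area; x ≈ 60.4907 cm to the square.

60.4907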